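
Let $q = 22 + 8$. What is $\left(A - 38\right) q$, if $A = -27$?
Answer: $-1950$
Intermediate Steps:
$q = 30$
$\left(A - 38\right) q = \left(-27 - 38\right) 30 = \left(-65\right) 30 = -1950$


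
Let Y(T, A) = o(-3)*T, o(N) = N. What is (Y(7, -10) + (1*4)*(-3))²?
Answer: 1089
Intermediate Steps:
Y(T, A) = -3*T
(Y(7, -10) + (1*4)*(-3))² = (-3*7 + (1*4)*(-3))² = (-21 + 4*(-3))² = (-21 - 12)² = (-33)² = 1089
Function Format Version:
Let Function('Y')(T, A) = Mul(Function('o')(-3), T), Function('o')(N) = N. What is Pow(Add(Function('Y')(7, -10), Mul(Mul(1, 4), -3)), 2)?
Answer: 1089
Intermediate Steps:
Function('Y')(T, A) = Mul(-3, T)
Pow(Add(Function('Y')(7, -10), Mul(Mul(1, 4), -3)), 2) = Pow(Add(Mul(-3, 7), Mul(Mul(1, 4), -3)), 2) = Pow(Add(-21, Mul(4, -3)), 2) = Pow(Add(-21, -12), 2) = Pow(-33, 2) = 1089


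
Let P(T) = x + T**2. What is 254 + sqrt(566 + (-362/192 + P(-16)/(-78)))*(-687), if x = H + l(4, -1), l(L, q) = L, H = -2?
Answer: 254 - 229*sqrt(54591186)/104 ≈ -16015.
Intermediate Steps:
x = 2 (x = -2 + 4 = 2)
P(T) = 2 + T**2
254 + sqrt(566 + (-362/192 + P(-16)/(-78)))*(-687) = 254 + sqrt(566 + (-362/192 + (2 + (-16)**2)/(-78)))*(-687) = 254 + sqrt(566 + (-362*1/192 + (2 + 256)*(-1/78)))*(-687) = 254 + sqrt(566 + (-181/96 + 258*(-1/78)))*(-687) = 254 + sqrt(566 + (-181/96 - 43/13))*(-687) = 254 + sqrt(566 - 6481/1248)*(-687) = 254 + sqrt(699887/1248)*(-687) = 254 + (sqrt(54591186)/312)*(-687) = 254 - 229*sqrt(54591186)/104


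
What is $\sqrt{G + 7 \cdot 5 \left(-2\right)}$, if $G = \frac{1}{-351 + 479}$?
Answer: $\frac{17 i \sqrt{62}}{16} \approx 8.3661 i$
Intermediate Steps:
$G = \frac{1}{128} \approx 0.0078125$
$\sqrt{G + 7 \cdot 5 \left(-2\right)} = \sqrt{\frac{1}{128} + 7 \cdot 5 \left(-2\right)} = \sqrt{\frac{1}{128} + 35 \left(-2\right)} = \sqrt{\frac{1}{128} - 70} = \sqrt{- \frac{8959}{128}} = \frac{17 i \sqrt{62}}{16}$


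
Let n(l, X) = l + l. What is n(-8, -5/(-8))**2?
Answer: 256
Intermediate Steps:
n(l, X) = 2*l
n(-8, -5/(-8))**2 = (2*(-8))**2 = (-16)**2 = 256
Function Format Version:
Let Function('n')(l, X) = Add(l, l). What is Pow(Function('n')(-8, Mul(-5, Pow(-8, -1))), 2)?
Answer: 256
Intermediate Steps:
Function('n')(l, X) = Mul(2, l)
Pow(Function('n')(-8, Mul(-5, Pow(-8, -1))), 2) = Pow(Mul(2, -8), 2) = Pow(-16, 2) = 256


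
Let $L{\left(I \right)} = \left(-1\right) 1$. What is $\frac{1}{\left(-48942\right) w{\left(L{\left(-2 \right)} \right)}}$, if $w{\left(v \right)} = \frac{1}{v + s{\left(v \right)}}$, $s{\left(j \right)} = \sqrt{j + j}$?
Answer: $\frac{1}{48942} - \frac{i \sqrt{2}}{48942} \approx 2.0432 \cdot 10^{-5} - 2.8896 \cdot 10^{-5} i$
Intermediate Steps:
$s{\left(j \right)} = \sqrt{2} \sqrt{j}$ ($s{\left(j \right)} = \sqrt{2 j} = \sqrt{2} \sqrt{j}$)
$L{\left(I \right)} = -1$
$w{\left(v \right)} = \frac{1}{v + \sqrt{2} \sqrt{v}}$
$\frac{1}{\left(-48942\right) w{\left(L{\left(-2 \right)} \right)}} = \frac{1}{\left(-48942\right) \frac{1}{-1 + \sqrt{2} \sqrt{-1}}} = \frac{1}{\left(-48942\right) \frac{1}{-1 + \sqrt{2} i}} = \frac{1}{\left(-48942\right) \frac{1}{-1 + i \sqrt{2}}} = \frac{1}{48942} - \frac{i \sqrt{2}}{48942}$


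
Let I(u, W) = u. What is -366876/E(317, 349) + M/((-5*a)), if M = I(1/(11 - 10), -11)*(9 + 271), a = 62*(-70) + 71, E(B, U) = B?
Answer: -1566175892/1353273 ≈ -1157.3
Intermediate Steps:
a = -4269 (a = -4340 + 71 = -4269)
M = 280 (M = (9 + 271)/(11 - 10) = 280/1 = 1*280 = 280)
-366876/E(317, 349) + M/((-5*a)) = -366876/317 + 280/((-5*(-4269))) = -366876*1/317 + 280/21345 = -366876/317 + 280*(1/21345) = -366876/317 + 56/4269 = -1566175892/1353273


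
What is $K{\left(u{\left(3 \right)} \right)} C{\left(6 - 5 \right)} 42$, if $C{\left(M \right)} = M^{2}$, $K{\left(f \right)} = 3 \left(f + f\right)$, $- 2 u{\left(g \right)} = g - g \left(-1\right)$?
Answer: $-756$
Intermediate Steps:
$u{\left(g \right)} = - g$ ($u{\left(g \right)} = - \frac{g - g \left(-1\right)}{2} = - \frac{g - - g}{2} = - \frac{g + g}{2} = - \frac{2 g}{2} = - g$)
$K{\left(f \right)} = 6 f$ ($K{\left(f \right)} = 3 \cdot 2 f = 6 f$)
$K{\left(u{\left(3 \right)} \right)} C{\left(6 - 5 \right)} 42 = 6 \left(\left(-1\right) 3\right) \left(6 - 5\right)^{2} \cdot 42 = 6 \left(-3\right) \left(6 - 5\right)^{2} \cdot 42 = - 18 \cdot 1^{2} \cdot 42 = \left(-18\right) 1 \cdot 42 = \left(-18\right) 42 = -756$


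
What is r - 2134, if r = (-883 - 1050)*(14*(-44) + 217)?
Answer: 769133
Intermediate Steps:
r = 771267 (r = -1933*(-616 + 217) = -1933*(-399) = 771267)
r - 2134 = 771267 - 2134 = 769133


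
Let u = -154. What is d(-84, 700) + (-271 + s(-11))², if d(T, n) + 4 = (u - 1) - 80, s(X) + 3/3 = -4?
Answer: 75937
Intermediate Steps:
s(X) = -5 (s(X) = -1 - 4 = -5)
d(T, n) = -239 (d(T, n) = -4 + ((-154 - 1) - 80) = -4 + (-155 - 80) = -4 - 235 = -239)
d(-84, 700) + (-271 + s(-11))² = -239 + (-271 - 5)² = -239 + (-276)² = -239 + 76176 = 75937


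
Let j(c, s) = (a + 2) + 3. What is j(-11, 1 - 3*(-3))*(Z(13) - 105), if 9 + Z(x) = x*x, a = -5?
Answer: 0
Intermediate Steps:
Z(x) = -9 + x**2 (Z(x) = -9 + x*x = -9 + x**2)
j(c, s) = 0 (j(c, s) = (-5 + 2) + 3 = -3 + 3 = 0)
j(-11, 1 - 3*(-3))*(Z(13) - 105) = 0*((-9 + 13**2) - 105) = 0*((-9 + 169) - 105) = 0*(160 - 105) = 0*55 = 0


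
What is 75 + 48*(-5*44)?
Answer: -10485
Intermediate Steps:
75 + 48*(-5*44) = 75 + 48*(-220) = 75 - 10560 = -10485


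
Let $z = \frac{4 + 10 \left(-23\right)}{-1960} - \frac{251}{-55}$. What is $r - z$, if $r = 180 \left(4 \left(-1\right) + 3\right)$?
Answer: $- \frac{1990839}{10780} \approx -184.68$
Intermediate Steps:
$z = \frac{50439}{10780}$ ($z = \left(4 - 230\right) \left(- \frac{1}{1960}\right) - - \frac{251}{55} = \left(-226\right) \left(- \frac{1}{1960}\right) + \frac{251}{55} = \frac{113}{980} + \frac{251}{55} = \frac{50439}{10780} \approx 4.6789$)
$r = -180$ ($r = 180 \left(-4 + 3\right) = 180 \left(-1\right) = -180$)
$r - z = -180 - \frac{50439}{10780} = - \frac{1990839}{10780}$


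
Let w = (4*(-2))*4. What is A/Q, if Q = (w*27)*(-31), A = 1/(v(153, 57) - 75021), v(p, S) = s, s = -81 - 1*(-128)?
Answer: -1/2008103616 ≈ -4.9798e-10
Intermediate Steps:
w = -32 (w = -8*4 = -32)
s = 47 (s = -81 + 128 = 47)
v(p, S) = 47
A = -1/74974 (A = 1/(47 - 75021) = 1/(-74974) = -1/74974 ≈ -1.3338e-5)
Q = 26784 (Q = -32*27*(-31) = -864*(-31) = 26784)
A/Q = -1/74974/26784 = -1/74974*1/26784 = -1/2008103616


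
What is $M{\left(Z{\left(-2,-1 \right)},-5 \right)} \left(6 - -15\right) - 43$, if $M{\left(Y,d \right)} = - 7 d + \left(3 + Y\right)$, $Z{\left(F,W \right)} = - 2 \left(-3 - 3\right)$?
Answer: $1007$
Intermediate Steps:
$Z{\left(F,W \right)} = 12$ ($Z{\left(F,W \right)} = \left(-2\right) \left(-6\right) = 12$)
$M{\left(Y,d \right)} = 3 + Y - 7 d$
$M{\left(Z{\left(-2,-1 \right)},-5 \right)} \left(6 - -15\right) - 43 = \left(3 + 12 - -35\right) \left(6 - -15\right) - 43 = \left(3 + 12 + 35\right) \left(6 + 15\right) - 43 = 50 \cdot 21 - 43 = 1050 - 43 = 1007$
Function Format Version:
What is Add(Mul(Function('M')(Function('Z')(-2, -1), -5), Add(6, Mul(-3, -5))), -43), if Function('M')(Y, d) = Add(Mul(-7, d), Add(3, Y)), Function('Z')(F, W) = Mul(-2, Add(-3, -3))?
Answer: 1007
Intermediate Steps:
Function('Z')(F, W) = 12 (Function('Z')(F, W) = Mul(-2, -6) = 12)
Function('M')(Y, d) = Add(3, Y, Mul(-7, d))
Add(Mul(Function('M')(Function('Z')(-2, -1), -5), Add(6, Mul(-3, -5))), -43) = Add(Mul(Add(3, 12, Mul(-7, -5)), Add(6, Mul(-3, -5))), -43) = Add(Mul(Add(3, 12, 35), Add(6, 15)), -43) = Add(Mul(50, 21), -43) = Add(1050, -43) = 1007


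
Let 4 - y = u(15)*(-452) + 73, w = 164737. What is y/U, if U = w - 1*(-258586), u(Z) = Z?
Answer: 6711/423323 ≈ 0.015853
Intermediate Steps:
y = 6711 (y = 4 - (15*(-452) + 73) = 4 - (-6780 + 73) = 4 - 1*(-6707) = 4 + 6707 = 6711)
U = 423323 (U = 164737 - 1*(-258586) = 164737 + 258586 = 423323)
y/U = 6711/423323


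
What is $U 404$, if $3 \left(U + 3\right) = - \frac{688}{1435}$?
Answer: $- \frac{5495612}{4305} \approx -1276.6$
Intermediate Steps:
$U = - \frac{13603}{4305}$ ($U = -3 + \frac{\left(-688\right) \frac{1}{1435}}{3} = -3 + \frac{1}{3} \left(- \frac{688}{1435}\right) = -3 - \frac{688}{4305} = - \frac{13603}{4305} \approx -3.1598$)
$U 404 = \left(- \frac{13603}{4305}\right) 404 = - \frac{5495612}{4305}$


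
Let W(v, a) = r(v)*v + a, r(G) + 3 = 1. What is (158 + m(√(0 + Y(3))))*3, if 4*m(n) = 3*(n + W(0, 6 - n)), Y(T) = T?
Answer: 975/2 ≈ 487.50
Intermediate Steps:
r(G) = -2 (r(G) = -3 + 1 = -2)
W(v, a) = a - 2*v (W(v, a) = -2*v + a = a - 2*v)
m(n) = 9/2 (m(n) = (3*(n + ((6 - n) - 2*0)))/4 = (3*(n + ((6 - n) + 0)))/4 = (3*(n + (6 - n)))/4 = (3*6)/4 = (¼)*18 = 9/2)
(158 + m(√(0 + Y(3))))*3 = (158 + 9/2)*3 = (325/2)*3 = 975/2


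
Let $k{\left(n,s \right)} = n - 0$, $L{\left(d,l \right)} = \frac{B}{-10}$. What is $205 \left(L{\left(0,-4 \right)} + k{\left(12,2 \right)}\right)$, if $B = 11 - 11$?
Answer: $2460$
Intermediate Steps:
$B = 0$
$L{\left(d,l \right)} = 0$ ($L{\left(d,l \right)} = \frac{0}{-10} = 0 \left(- \frac{1}{10}\right) = 0$)
$k{\left(n,s \right)} = n$ ($k{\left(n,s \right)} = n + 0 = n$)
$205 \left(L{\left(0,-4 \right)} + k{\left(12,2 \right)}\right) = 205 \left(0 + 12\right) = 205 \cdot 12 = 2460$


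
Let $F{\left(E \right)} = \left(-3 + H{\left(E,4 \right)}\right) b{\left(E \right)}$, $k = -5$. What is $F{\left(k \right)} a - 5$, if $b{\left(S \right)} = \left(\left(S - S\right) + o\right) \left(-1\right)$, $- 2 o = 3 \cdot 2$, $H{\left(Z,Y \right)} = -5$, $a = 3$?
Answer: $-77$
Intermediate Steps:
$o = -3$ ($o = - \frac{3 \cdot 2}{2} = \left(- \frac{1}{2}\right) 6 = -3$)
$b{\left(S \right)} = 3$ ($b{\left(S \right)} = \left(\left(S - S\right) - 3\right) \left(-1\right) = \left(0 - 3\right) \left(-1\right) = \left(-3\right) \left(-1\right) = 3$)
$F{\left(E \right)} = -24$ ($F{\left(E \right)} = \left(-3 - 5\right) 3 = \left(-8\right) 3 = -24$)
$F{\left(k \right)} a - 5 = \left(-24\right) 3 - 5 = -72 - 5 = -77$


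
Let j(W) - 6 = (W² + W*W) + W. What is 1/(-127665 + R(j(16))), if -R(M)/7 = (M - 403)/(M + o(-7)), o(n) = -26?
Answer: -508/64854737 ≈ -7.8329e-6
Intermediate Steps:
j(W) = 6 + W + 2*W² (j(W) = 6 + ((W² + W*W) + W) = 6 + ((W² + W²) + W) = 6 + (2*W² + W) = 6 + (W + 2*W²) = 6 + W + 2*W²)
R(M) = -7*(-403 + M)/(-26 + M) (R(M) = -7*(M - 403)/(M - 26) = -7*(-403 + M)/(-26 + M))
1/(-127665 + R(j(16))) = 1/(-127665 + 7*(403 - (6 + 16 + 2*16²))/(-26 + (6 + 16 + 2*16²))) = 1/(-127665 + 7*(403 - (6 + 16 + 2*256))/(-26 + (6 + 16 + 2*256))) = 1/(-127665 + 7*(403 - (6 + 16 + 512))/(-26 + (6 + 16 + 512))) = 1/(-127665 + 7*(403 - 1*534)/(-26 + 534)) = 1/(-127665 + 7*(403 - 534)/508) = 1/(-127665 + 7*(1/508)*(-131)) = 1/(-127665 - 917/508) = 1/(-64854737/508) = -508/64854737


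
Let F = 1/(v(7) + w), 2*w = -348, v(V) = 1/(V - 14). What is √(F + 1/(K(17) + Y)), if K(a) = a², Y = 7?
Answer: I*√76945718/180412 ≈ 0.048621*I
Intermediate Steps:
v(V) = 1/(-14 + V)
w = -174 (w = (½)*(-348) = -174)
F = -7/1219 (F = 1/(1/(-14 + 7) - 174) = 1/(1/(-7) - 174) = 1/(-⅐ - 174) = 1/(-1219/7) = -7/1219 ≈ -0.0057424)
√(F + 1/(K(17) + Y)) = √(-7/1219 + 1/(17² + 7)) = √(-7/1219 + 1/(289 + 7)) = √(-7/1219 + 1/296) = √(-853/360824) = I*√76945718/180412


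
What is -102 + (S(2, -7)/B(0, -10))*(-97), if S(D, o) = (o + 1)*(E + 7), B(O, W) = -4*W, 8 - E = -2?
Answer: 2907/20 ≈ 145.35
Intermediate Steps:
E = 10 (E = 8 - 1*(-2) = 8 + 2 = 10)
S(D, o) = 17 + 17*o (S(D, o) = (o + 1)*(10 + 7) = (1 + o)*17 = 17 + 17*o)
-102 + (S(2, -7)/B(0, -10))*(-97) = -102 + ((17 + 17*(-7))/((-4*(-10))))*(-97) = -102 + ((17 - 119)/40)*(-97) = -102 - 102*1/40*(-97) = -102 - 51/20*(-97) = -102 + 4947/20 = 2907/20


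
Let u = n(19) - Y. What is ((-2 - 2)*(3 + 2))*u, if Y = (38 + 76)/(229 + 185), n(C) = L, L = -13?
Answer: 18320/69 ≈ 265.51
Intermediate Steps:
n(C) = -13
Y = 19/69 (Y = 114/414 = 114*(1/414) = 19/69 ≈ 0.27536)
u = -916/69 (u = -13 - 1*19/69 = -13 - 19/69 = -916/69 ≈ -13.275)
((-2 - 2)*(3 + 2))*u = ((-2 - 2)*(3 + 2))*(-916/69) = -4*5*(-916/69) = -20*(-916/69) = 18320/69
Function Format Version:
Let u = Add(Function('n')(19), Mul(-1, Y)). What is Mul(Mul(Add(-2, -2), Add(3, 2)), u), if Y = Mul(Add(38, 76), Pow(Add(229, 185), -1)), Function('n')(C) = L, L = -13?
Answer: Rational(18320, 69) ≈ 265.51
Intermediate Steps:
Function('n')(C) = -13
Y = Rational(19, 69) (Y = Mul(114, Pow(414, -1)) = Mul(114, Rational(1, 414)) = Rational(19, 69) ≈ 0.27536)
u = Rational(-916, 69) (u = Add(-13, Mul(-1, Rational(19, 69))) = Add(-13, Rational(-19, 69)) = Rational(-916, 69) ≈ -13.275)
Mul(Mul(Add(-2, -2), Add(3, 2)), u) = Mul(Mul(Add(-2, -2), Add(3, 2)), Rational(-916, 69)) = Mul(Mul(-4, 5), Rational(-916, 69)) = Mul(-20, Rational(-916, 69)) = Rational(18320, 69)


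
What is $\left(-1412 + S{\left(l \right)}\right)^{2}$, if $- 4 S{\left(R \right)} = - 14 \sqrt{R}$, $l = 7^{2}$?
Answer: $\frac{7700625}{4} \approx 1.9252 \cdot 10^{6}$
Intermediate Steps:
$l = 49$
$S{\left(R \right)} = \frac{7 \sqrt{R}}{2}$ ($S{\left(R \right)} = - \frac{\left(-14\right) \sqrt{R}}{4} = \frac{7 \sqrt{R}}{2}$)
$\left(-1412 + S{\left(l \right)}\right)^{2} = \left(-1412 + \frac{7 \sqrt{49}}{2}\right)^{2} = \left(-1412 + \frac{7}{2} \cdot 7\right)^{2} = \left(-1412 + \frac{49}{2}\right)^{2} = \left(- \frac{2775}{2}\right)^{2} = \frac{7700625}{4}$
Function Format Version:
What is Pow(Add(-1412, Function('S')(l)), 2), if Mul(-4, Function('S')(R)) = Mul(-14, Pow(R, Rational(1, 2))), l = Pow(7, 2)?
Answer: Rational(7700625, 4) ≈ 1.9252e+6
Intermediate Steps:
l = 49
Function('S')(R) = Mul(Rational(7, 2), Pow(R, Rational(1, 2))) (Function('S')(R) = Mul(Rational(-1, 4), Mul(-14, Pow(R, Rational(1, 2)))) = Mul(Rational(7, 2), Pow(R, Rational(1, 2))))
Pow(Add(-1412, Function('S')(l)), 2) = Pow(Add(-1412, Mul(Rational(7, 2), Pow(49, Rational(1, 2)))), 2) = Pow(Add(-1412, Mul(Rational(7, 2), 7)), 2) = Pow(Add(-1412, Rational(49, 2)), 2) = Pow(Rational(-2775, 2), 2) = Rational(7700625, 4)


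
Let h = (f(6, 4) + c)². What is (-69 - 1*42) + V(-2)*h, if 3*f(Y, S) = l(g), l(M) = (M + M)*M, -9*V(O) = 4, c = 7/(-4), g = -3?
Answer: -4285/36 ≈ -119.03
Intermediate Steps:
c = -7/4 (c = 7*(-¼) = -7/4 ≈ -1.7500)
V(O) = -4/9 (V(O) = -⅑*4 = -4/9)
l(M) = 2*M² (l(M) = (2*M)*M = 2*M²)
f(Y, S) = 6 (f(Y, S) = (2*(-3)²)/3 = (2*9)/3 = (⅓)*18 = 6)
h = 289/16 (h = (6 - 7/4)² = (17/4)² = 289/16 ≈ 18.063)
(-69 - 1*42) + V(-2)*h = (-69 - 1*42) - 4/9*289/16 = (-69 - 42) - 289/36 = -111 - 289/36 = -4285/36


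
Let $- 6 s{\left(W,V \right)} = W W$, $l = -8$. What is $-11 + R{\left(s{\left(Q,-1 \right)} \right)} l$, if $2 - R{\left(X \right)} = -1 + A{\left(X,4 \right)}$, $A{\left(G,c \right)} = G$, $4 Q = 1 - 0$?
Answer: $- \frac{421}{12} \approx -35.083$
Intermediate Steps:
$Q = \frac{1}{4}$ ($Q = \frac{1 - 0}{4} = \frac{1 + 0}{4} = \frac{1}{4} \cdot 1 = \frac{1}{4} \approx 0.25$)
$s{\left(W,V \right)} = - \frac{W^{2}}{6}$ ($s{\left(W,V \right)} = - \frac{W W}{6} = - \frac{W^{2}}{6}$)
$R{\left(X \right)} = 3 - X$ ($R{\left(X \right)} = 2 - \left(-1 + X\right) = 3 - X$)
$-11 + R{\left(s{\left(Q,-1 \right)} \right)} l = -11 + \left(3 - - \frac{1}{6 \cdot 16}\right) \left(-8\right) = -11 + \left(3 - \left(- \frac{1}{6}\right) \frac{1}{16}\right) \left(-8\right) = -11 + \left(3 - - \frac{1}{96}\right) \left(-8\right) = -11 + \left(3 + \frac{1}{96}\right) \left(-8\right) = -11 + \frac{289}{96} \left(-8\right) = -11 - \frac{289}{12} = - \frac{421}{12}$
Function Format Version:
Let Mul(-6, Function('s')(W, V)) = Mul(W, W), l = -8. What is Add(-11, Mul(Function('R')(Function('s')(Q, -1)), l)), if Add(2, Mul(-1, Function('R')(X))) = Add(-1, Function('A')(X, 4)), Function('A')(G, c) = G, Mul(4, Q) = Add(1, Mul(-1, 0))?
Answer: Rational(-421, 12) ≈ -35.083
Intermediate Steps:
Q = Rational(1, 4) (Q = Mul(Rational(1, 4), Add(1, Mul(-1, 0))) = Mul(Rational(1, 4), Add(1, 0)) = Mul(Rational(1, 4), 1) = Rational(1, 4) ≈ 0.25000)
Function('s')(W, V) = Mul(Rational(-1, 6), Pow(W, 2)) (Function('s')(W, V) = Mul(Rational(-1, 6), Mul(W, W)) = Mul(Rational(-1, 6), Pow(W, 2)))
Function('R')(X) = Add(3, Mul(-1, X)) (Function('R')(X) = Add(2, Mul(-1, Add(-1, X))) = Add(2, Add(1, Mul(-1, X))) = Add(3, Mul(-1, X)))
Add(-11, Mul(Function('R')(Function('s')(Q, -1)), l)) = Add(-11, Mul(Add(3, Mul(-1, Mul(Rational(-1, 6), Pow(Rational(1, 4), 2)))), -8)) = Add(-11, Mul(Add(3, Mul(-1, Mul(Rational(-1, 6), Rational(1, 16)))), -8)) = Add(-11, Mul(Add(3, Mul(-1, Rational(-1, 96))), -8)) = Add(-11, Mul(Add(3, Rational(1, 96)), -8)) = Add(-11, Mul(Rational(289, 96), -8)) = Add(-11, Rational(-289, 12)) = Rational(-421, 12)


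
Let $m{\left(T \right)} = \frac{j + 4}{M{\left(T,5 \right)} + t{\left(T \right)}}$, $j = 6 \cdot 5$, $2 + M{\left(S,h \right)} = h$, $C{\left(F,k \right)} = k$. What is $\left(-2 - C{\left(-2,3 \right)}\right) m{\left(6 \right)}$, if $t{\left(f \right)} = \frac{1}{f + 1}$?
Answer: $- \frac{595}{11} \approx -54.091$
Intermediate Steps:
$M{\left(S,h \right)} = -2 + h$
$t{\left(f \right)} = \frac{1}{1 + f}$
$j = 30$
$m{\left(T \right)} = \frac{34}{3 + \frac{1}{1 + T}}$ ($m{\left(T \right)} = \frac{30 + 4}{\left(-2 + 5\right) + \frac{1}{1 + T}} = \frac{34}{3 + \frac{1}{1 + T}}$)
$\left(-2 - C{\left(-2,3 \right)}\right) m{\left(6 \right)} = \left(-2 - 3\right) \frac{34 \left(1 + 6\right)}{4 + 3 \cdot 6} = \left(-2 - 3\right) 34 \frac{1}{4 + 18} \cdot 7 = - 5 \cdot 34 \cdot \frac{1}{22} \cdot 7 = \left(-5\right) \frac{119}{11} = - \frac{595}{11}$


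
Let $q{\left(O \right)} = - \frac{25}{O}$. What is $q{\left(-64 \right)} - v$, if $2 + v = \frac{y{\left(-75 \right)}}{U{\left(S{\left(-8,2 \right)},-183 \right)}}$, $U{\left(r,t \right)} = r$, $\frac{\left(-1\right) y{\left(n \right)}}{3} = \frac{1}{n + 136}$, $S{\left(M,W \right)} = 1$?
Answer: $\frac{9525}{3904} \approx 2.4398$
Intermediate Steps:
$y{\left(n \right)} = - \frac{3}{136 + n}$ ($y{\left(n \right)} = - \frac{3}{n + 136} = - \frac{3}{136 + n}$)
$v = - \frac{125}{61}$ ($v = -2 + \frac{\left(-3\right) \frac{1}{136 - 75}}{1} = -2 + - \frac{3}{61} \cdot 1 = -2 + \left(-3\right) \frac{1}{61} \cdot 1 = -2 - \frac{3}{61} = - \frac{125}{61} \approx -2.0492$)
$q{\left(-64 \right)} - v = - \frac{25}{-64} - - \frac{125}{61} = \left(-25\right) \left(- \frac{1}{64}\right) + \frac{125}{61} = \frac{25}{64} + \frac{125}{61} = \frac{9525}{3904}$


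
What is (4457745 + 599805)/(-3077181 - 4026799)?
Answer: -505755/710398 ≈ -0.71193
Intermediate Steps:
(4457745 + 599805)/(-3077181 - 4026799) = 5057550/(-7103980) = 5057550*(-1/7103980) = -505755/710398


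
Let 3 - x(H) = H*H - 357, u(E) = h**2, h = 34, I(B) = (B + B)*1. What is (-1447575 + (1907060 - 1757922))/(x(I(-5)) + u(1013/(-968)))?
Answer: -1298437/1416 ≈ -916.98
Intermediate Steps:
I(B) = 2*B (I(B) = (2*B)*1 = 2*B)
u(E) = 1156 (u(E) = 34**2 = 1156)
x(H) = 360 - H**2 (x(H) = 3 - (H*H - 357) = 3 - (H**2 - 357) = 3 - (-357 + H**2) = 3 + (357 - H**2) = 360 - H**2)
(-1447575 + (1907060 - 1757922))/(x(I(-5)) + u(1013/(-968))) = (-1447575 + (1907060 - 1757922))/((360 - (2*(-5))**2) + 1156) = (-1447575 + 149138)/((360 - 1*(-10)**2) + 1156) = -1298437/((360 - 1*100) + 1156) = -1298437/((360 - 100) + 1156) = -1298437/(260 + 1156) = -1298437/1416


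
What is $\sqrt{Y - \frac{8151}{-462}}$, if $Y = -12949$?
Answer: $\frac{i \sqrt{2534546}}{14} \approx 113.72 i$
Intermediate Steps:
$\sqrt{Y - \frac{8151}{-462}} = \sqrt{-12949 - \frac{8151}{-462}} = \sqrt{-12949 - - \frac{247}{14}} = \sqrt{-12949 + \frac{247}{14}} = \sqrt{- \frac{181039}{14}} = \frac{i \sqrt{2534546}}{14}$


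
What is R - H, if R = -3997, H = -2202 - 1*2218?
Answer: 423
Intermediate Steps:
H = -4420 (H = -2202 - 2218 = -4420)
R - H = -3997 - 1*(-4420) = -3997 + 4420 = 423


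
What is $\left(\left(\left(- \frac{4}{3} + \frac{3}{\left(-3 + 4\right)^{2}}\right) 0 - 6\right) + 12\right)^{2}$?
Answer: $36$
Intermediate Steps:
$\left(\left(\left(- \frac{4}{3} + \frac{3}{\left(-3 + 4\right)^{2}}\right) 0 - 6\right) + 12\right)^{2} = \left(\left(\left(\left(-4\right) \frac{1}{3} + \frac{3}{1^{2}}\right) 0 - 6\right) + 12\right)^{2} = \left(\left(\left(- \frac{4}{3} + \frac{3}{1}\right) 0 - 6\right) + 12\right)^{2} = \left(\left(\left(- \frac{4}{3} + 3 \cdot 1\right) 0 - 6\right) + 12\right)^{2} = \left(\left(\left(- \frac{4}{3} + 3\right) 0 - 6\right) + 12\right)^{2} = \left(\left(\frac{5}{3} \cdot 0 - 6\right) + 12\right)^{2} = \left(\left(0 - 6\right) + 12\right)^{2} = \left(-6 + 12\right)^{2} = 6^{2} = 36$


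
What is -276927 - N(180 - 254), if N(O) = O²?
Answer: -282403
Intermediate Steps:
-276927 - N(180 - 254) = -276927 - (180 - 254)² = -276927 - 1*(-74)² = -276927 - 1*5476 = -276927 - 5476 = -282403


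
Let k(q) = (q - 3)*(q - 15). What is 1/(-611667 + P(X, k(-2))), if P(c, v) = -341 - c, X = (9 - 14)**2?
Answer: -1/612033 ≈ -1.6339e-6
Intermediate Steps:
X = 25 (X = (-5)**2 = 25)
k(q) = (-15 + q)*(-3 + q) (k(q) = (-3 + q)*(-15 + q) = (-15 + q)*(-3 + q))
1/(-611667 + P(X, k(-2))) = 1/(-611667 + (-341 - 1*25)) = 1/(-611667 + (-341 - 25)) = 1/(-611667 - 366) = 1/(-612033) = -1/612033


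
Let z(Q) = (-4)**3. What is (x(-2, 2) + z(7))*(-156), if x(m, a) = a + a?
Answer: 9360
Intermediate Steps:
x(m, a) = 2*a
z(Q) = -64
(x(-2, 2) + z(7))*(-156) = (2*2 - 64)*(-156) = (4 - 64)*(-156) = -60*(-156) = 9360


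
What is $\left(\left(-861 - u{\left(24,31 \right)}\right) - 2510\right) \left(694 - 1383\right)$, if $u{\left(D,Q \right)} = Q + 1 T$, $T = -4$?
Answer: $2341222$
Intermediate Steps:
$u{\left(D,Q \right)} = -4 + Q$ ($u{\left(D,Q \right)} = Q + 1 \left(-4\right) = Q - 4 = -4 + Q$)
$\left(\left(-861 - u{\left(24,31 \right)}\right) - 2510\right) \left(694 - 1383\right) = \left(\left(-861 - \left(-4 + 31\right)\right) - 2510\right) \left(694 - 1383\right) = \left(\left(-861 - 27\right) - 2510\right) \left(-689\right) = \left(-888 - 2510\right) \left(-689\right) = \left(-3398\right) \left(-689\right) = 2341222$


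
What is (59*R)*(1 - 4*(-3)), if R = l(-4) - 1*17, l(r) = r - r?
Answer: -13039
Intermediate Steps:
l(r) = 0
R = -17 (R = 0 - 1*17 = 0 - 17 = -17)
(59*R)*(1 - 4*(-3)) = (59*(-17))*(1 - 4*(-3)) = -1003*(1 + 12) = -1003*13 = -13039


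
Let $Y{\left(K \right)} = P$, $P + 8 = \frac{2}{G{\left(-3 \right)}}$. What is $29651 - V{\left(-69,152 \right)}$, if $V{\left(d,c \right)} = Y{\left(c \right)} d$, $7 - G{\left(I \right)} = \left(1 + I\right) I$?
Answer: $29237$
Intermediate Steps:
$G{\left(I \right)} = 7 - I \left(1 + I\right)$ ($G{\left(I \right)} = 7 - \left(1 + I\right) I = 7 - I \left(1 + I\right)$)
$P = -6$ ($P = -8 + \frac{2}{7 - -3 - \left(-3\right)^{2}} = -8 + \frac{2}{7 + 3 - 9} = -8 + \frac{2}{1} = -8 + 2 \cdot 1 = -8 + 2 = -6$)
$Y{\left(K \right)} = -6$
$V{\left(d,c \right)} = - 6 d$
$29651 - V{\left(-69,152 \right)} = 29651 - \left(-6\right) \left(-69\right) = 29651 - 414 = 29237$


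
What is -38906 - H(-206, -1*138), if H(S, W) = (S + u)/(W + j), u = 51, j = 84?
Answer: -2101079/54 ≈ -38909.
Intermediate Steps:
H(S, W) = (51 + S)/(84 + W) (H(S, W) = (S + 51)/(W + 84) = (51 + S)/(84 + W))
-38906 - H(-206, -1*138) = -38906 - (51 - 206)/(84 - 1*138) = -38906 - (-155)/(84 - 138) = -38906 - (-155)/(-54) = -38906 - (-1)*(-155)/54 = -38906 - 1*155/54 = -38906 - 155/54 = -2101079/54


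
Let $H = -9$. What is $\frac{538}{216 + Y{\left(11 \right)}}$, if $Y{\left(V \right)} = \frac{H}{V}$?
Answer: $\frac{5918}{2367} \approx 2.5002$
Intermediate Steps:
$Y{\left(V \right)} = - \frac{9}{V}$
$\frac{538}{216 + Y{\left(11 \right)}} = \frac{538}{216 - \frac{9}{11}} = \frac{538}{\frac{2367}{11}} = 538 \cdot \frac{11}{2367} = \frac{5918}{2367}$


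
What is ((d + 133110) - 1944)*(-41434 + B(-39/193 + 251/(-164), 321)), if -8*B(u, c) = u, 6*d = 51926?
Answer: -4400857675468205/759648 ≈ -5.7933e+9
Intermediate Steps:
d = 25963/3 (d = (⅙)*51926 = 25963/3 ≈ 8654.3)
B(u, c) = -u/8
((d + 133110) - 1944)*(-41434 + B(-39/193 + 251/(-164), 321)) = ((25963/3 + 133110) - 1944)*(-41434 - (-39/193 + 251/(-164))/8) = (425293/3 - 1944)*(-41434 - (-39*1/193 + 251*(-1/164))/8) = 419461*(-41434 - (-39/193 - 251/164)/8)/3 = 419461*(-41434 - ⅛*(-54839/31652))/3 = 419461*(-41434 + 54839/253216)/3 = (419461/3)*(-10491696905/253216) = -4400857675468205/759648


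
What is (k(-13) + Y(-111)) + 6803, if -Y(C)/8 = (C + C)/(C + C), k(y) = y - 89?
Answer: 6693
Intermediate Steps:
k(y) = -89 + y
Y(C) = -8 (Y(C) = -8*(C + C)/(C + C) = -8*2*C/(2*C) = -8*2*C*1/(2*C) = -8*1 = -8)
(k(-13) + Y(-111)) + 6803 = ((-89 - 13) - 8) + 6803 = (-102 - 8) + 6803 = -110 + 6803 = 6693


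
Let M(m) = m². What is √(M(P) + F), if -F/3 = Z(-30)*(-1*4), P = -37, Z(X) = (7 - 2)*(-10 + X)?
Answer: I*√1031 ≈ 32.109*I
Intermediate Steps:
Z(X) = -50 + 5*X (Z(X) = 5*(-10 + X) = -50 + 5*X)
F = -2400 (F = -3*(-50 + 5*(-30))*(-1*4) = -3*(-50 - 150)*(-4) = -(-600)*(-4) = -3*800 = -2400)
√(M(P) + F) = √((-37)² - 2400) = √(1369 - 2400) = √(-1031) = I*√1031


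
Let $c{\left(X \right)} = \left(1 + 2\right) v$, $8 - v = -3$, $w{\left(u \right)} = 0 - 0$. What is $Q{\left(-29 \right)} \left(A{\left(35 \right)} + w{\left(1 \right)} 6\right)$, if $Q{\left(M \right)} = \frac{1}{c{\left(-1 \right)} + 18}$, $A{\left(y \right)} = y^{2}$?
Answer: $\frac{1225}{51} \approx 24.02$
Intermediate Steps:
$w{\left(u \right)} = 0$ ($w{\left(u \right)} = 0 + 0 = 0$)
$v = 11$ ($v = 8 - -3 = 8 + 3 = 11$)
$c{\left(X \right)} = 33$ ($c{\left(X \right)} = \left(1 + 2\right) 11 = 3 \cdot 11 = 33$)
$Q{\left(M \right)} = \frac{1}{51}$ ($Q{\left(M \right)} = \frac{1}{33 + 18} = \frac{1}{51}$)
$Q{\left(-29 \right)} \left(A{\left(35 \right)} + w{\left(1 \right)} 6\right) = \frac{35^{2} + 0 \cdot 6}{51} = \frac{1225 + 0}{51} = \frac{1}{51} \cdot 1225 = \frac{1225}{51}$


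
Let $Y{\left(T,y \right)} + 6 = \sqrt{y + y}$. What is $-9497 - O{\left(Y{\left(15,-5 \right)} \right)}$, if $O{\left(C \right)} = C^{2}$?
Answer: $-9523 + 12 i \sqrt{10} \approx -9523.0 + 37.947 i$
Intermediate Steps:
$Y{\left(T,y \right)} = -6 + \sqrt{2} \sqrt{y}$ ($Y{\left(T,y \right)} = -6 + \sqrt{y + y} = -6 + \sqrt{2 y} = -6 + \sqrt{2} \sqrt{y}$)
$-9497 - O{\left(Y{\left(15,-5 \right)} \right)} = -9497 - \left(-6 + \sqrt{2} \sqrt{-5}\right)^{2} = -9497 - \left(-6 + \sqrt{2} i \sqrt{5}\right)^{2} = -9497 - \left(-6 + i \sqrt{10}\right)^{2}$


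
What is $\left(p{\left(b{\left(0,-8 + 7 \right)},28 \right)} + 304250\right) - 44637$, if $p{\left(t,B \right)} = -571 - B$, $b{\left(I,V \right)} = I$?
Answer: $259014$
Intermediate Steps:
$\left(p{\left(b{\left(0,-8 + 7 \right)},28 \right)} + 304250\right) - 44637 = \left(\left(-571 - 28\right) + 304250\right) - 44637 = \left(-599 + 304250\right) - 44637 = 303651 - 44637 = 259014$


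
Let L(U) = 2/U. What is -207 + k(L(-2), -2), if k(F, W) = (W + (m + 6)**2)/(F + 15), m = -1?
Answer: -2875/14 ≈ -205.36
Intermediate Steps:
k(F, W) = (25 + W)/(15 + F) (k(F, W) = (W + (-1 + 6)**2)/(F + 15) = (W + 5**2)/(15 + F) = (W + 25)/(15 + F) = (25 + W)/(15 + F))
-207 + k(L(-2), -2) = -207 + (25 - 2)/(15 + 2/(-2)) = -207 + 23/(15 + 2*(-1/2)) = -207 + 23/(15 - 1) = -207 + 23/14 = -2875/14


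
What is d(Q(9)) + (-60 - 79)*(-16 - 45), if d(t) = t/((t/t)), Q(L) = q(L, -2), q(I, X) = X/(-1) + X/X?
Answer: 8482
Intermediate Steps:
q(I, X) = 1 - X (q(I, X) = X*(-1) + 1 = -X + 1 = 1 - X)
Q(L) = 3 (Q(L) = 1 - 1*(-2) = 1 + 2 = 3)
d(t) = t (d(t) = t/1 = t*1 = t)
d(Q(9)) + (-60 - 79)*(-16 - 45) = 3 + (-60 - 79)*(-16 - 45) = 3 - 139*(-61) = 3 + 8479 = 8482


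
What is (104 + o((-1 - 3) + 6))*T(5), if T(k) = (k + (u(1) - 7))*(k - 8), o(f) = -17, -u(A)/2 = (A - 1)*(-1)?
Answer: 522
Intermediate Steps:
u(A) = -2 + 2*A (u(A) = -2*(A - 1)*(-1) = -2*(-1 + A)*(-1) = -2*(1 - A) = -2 + 2*A)
T(k) = (-8 + k)*(-7 + k) (T(k) = (k + ((-2 + 2*1) - 7))*(k - 8) = (k + ((-2 + 2) - 7))*(-8 + k) = (k + (0 - 7))*(-8 + k) = (k - 7)*(-8 + k) = (-7 + k)*(-8 + k) = (-8 + k)*(-7 + k))
(104 + o((-1 - 3) + 6))*T(5) = (104 - 17)*(56 + 5² - 15*5) = 87*(56 + 25 - 75) = 87*6 = 522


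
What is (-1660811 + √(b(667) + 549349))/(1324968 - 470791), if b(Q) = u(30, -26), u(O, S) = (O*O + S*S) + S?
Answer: -1660811/854177 + 3*√61211/854177 ≈ -1.9435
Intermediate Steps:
u(O, S) = S + O² + S² (u(O, S) = (O² + S²) + S = S + O² + S²)
b(Q) = 1550 (b(Q) = -26 + 30² + (-26)² = -26 + 900 + 676 = 1550)
(-1660811 + √(b(667) + 549349))/(1324968 - 470791) = (-1660811 + √(1550 + 549349))/(1324968 - 470791) = (-1660811 + √550899)/854177 = (-1660811 + 3*√61211)*(1/854177) = -1660811/854177 + 3*√61211/854177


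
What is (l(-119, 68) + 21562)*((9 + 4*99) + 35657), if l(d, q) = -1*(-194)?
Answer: 784564872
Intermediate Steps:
l(d, q) = 194
(l(-119, 68) + 21562)*((9 + 4*99) + 35657) = (194 + 21562)*((9 + 4*99) + 35657) = 21756*((9 + 396) + 35657) = 21756*(405 + 35657) = 21756*36062 = 784564872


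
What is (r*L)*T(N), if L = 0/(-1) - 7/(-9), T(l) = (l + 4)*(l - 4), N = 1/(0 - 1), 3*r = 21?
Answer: -245/3 ≈ -81.667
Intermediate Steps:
r = 7 (r = (⅓)*21 = 7)
N = -1 (N = 1/(-1) = -1)
T(l) = (-4 + l)*(4 + l) (T(l) = (4 + l)*(-4 + l) = (-4 + l)*(4 + l))
L = 7/9 (L = 0*(-1) - 7*(-⅑) = 0 + 7/9 = 7/9 ≈ 0.77778)
(r*L)*T(N) = (7*(7/9))*(-16 + (-1)²) = 49*(-16 + 1)/9 = (49/9)*(-15) = -245/3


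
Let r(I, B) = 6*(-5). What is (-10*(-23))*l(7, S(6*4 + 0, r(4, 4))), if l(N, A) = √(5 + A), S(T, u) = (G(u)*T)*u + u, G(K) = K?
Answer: 1150*√863 ≈ 33783.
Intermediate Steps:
r(I, B) = -30
S(T, u) = u + T*u² (S(T, u) = (u*T)*u + u = (T*u)*u + u = T*u² + u = u + T*u²)
(-10*(-23))*l(7, S(6*4 + 0, r(4, 4))) = (-10*(-23))*√(5 - 30*(1 + (6*4 + 0)*(-30))) = 230*√(5 - 30*(1 + (24 + 0)*(-30))) = 230*√(5 - 30*(1 + 24*(-30))) = 230*√(5 - 30*(1 - 720)) = 230*√(5 - 30*(-719)) = 230*√(5 + 21570) = 230*√21575 = 230*(5*√863) = 1150*√863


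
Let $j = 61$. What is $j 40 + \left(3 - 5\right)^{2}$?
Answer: $2444$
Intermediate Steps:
$j 40 + \left(3 - 5\right)^{2} = 61 \cdot 40 + \left(3 - 5\right)^{2} = 2440 + \left(-2\right)^{2} = 2440 + 4 = 2444$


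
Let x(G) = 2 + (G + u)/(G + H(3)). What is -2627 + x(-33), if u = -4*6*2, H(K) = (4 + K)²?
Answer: -42081/16 ≈ -2630.1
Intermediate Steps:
u = -48 (u = -24*2 = -48)
x(G) = 2 + (-48 + G)/(49 + G) (x(G) = 2 + (G - 48)/(G + (4 + 3)²) = 2 + (-48 + G)/(G + 7²) = 2 + (-48 + G)/(G + 49) = 2 + (-48 + G)/(49 + G))
-2627 + x(-33) = -2627 + (50 + 3*(-33))/(49 - 33) = -2627 + (50 - 99)/16 = -2627 + (1/16)*(-49) = -2627 - 49/16 = -42081/16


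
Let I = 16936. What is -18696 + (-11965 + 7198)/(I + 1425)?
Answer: -49040289/2623 ≈ -18696.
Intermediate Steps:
-18696 + (-11965 + 7198)/(I + 1425) = -18696 + (-11965 + 7198)/(16936 + 1425) = -18696 - 4767/18361 = -18696 - 4767*1/18361 = -18696 - 681/2623 = -49040289/2623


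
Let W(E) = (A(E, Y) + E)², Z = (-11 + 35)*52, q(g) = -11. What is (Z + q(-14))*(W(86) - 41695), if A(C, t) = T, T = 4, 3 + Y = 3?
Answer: -41557015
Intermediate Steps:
Y = 0 (Y = -3 + 3 = 0)
Z = 1248 (Z = 24*52 = 1248)
A(C, t) = 4
W(E) = (4 + E)²
(Z + q(-14))*(W(86) - 41695) = (1248 - 11)*((4 + 86)² - 41695) = 1237*(90² - 41695) = 1237*(8100 - 41695) = 1237*(-33595) = -41557015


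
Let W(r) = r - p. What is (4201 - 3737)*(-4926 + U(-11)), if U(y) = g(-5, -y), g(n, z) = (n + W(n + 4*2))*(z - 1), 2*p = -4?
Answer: -2285664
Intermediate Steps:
p = -2 (p = (½)*(-4) = -2)
W(r) = 2 + r (W(r) = r - 1*(-2) = r + 2 = 2 + r)
g(n, z) = (-1 + z)*(10 + 2*n) (g(n, z) = (n + (2 + (n + 4*2)))*(z - 1) = (n + (2 + (n + 8)))*(-1 + z) = (n + (2 + (8 + n)))*(-1 + z) = (n + (10 + n))*(-1 + z) = (10 + 2*n)*(-1 + z) = (-1 + z)*(10 + 2*n))
U(y) = 0 (U(y) = -10 - 2*(-5) + 10*(-y) + 2*(-5)*(-y) = -10 + 10 - 10*y + 10*y = 0)
(4201 - 3737)*(-4926 + U(-11)) = (4201 - 3737)*(-4926 + 0) = 464*(-4926) = -2285664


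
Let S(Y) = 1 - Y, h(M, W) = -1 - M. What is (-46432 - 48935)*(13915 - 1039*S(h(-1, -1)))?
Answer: -1227945492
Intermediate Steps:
(-46432 - 48935)*(13915 - 1039*S(h(-1, -1))) = (-46432 - 48935)*(13915 - 1039*(1 - (-1 - 1*(-1)))) = -95367*(13915 - 1039*(1 - (-1 + 1))) = -95367*(13915 - 1039*(1 - 1*0)) = -95367*(13915 - 1039*(1 + 0)) = -95367*(13915 - 1039*1) = -95367*(13915 - 1039) = -95367*12876 = -1227945492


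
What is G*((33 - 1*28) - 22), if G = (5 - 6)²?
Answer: -17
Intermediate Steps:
G = 1 (G = (-1)² = 1)
G*((33 - 1*28) - 22) = 1*((33 - 1*28) - 22) = 1*((33 - 28) - 22) = 1*(5 - 22) = 1*(-17) = -17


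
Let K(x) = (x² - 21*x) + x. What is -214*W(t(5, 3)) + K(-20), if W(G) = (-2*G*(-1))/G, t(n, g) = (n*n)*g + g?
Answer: 372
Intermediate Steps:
t(n, g) = g + g*n² (t(n, g) = n²*g + g = g*n² + g = g + g*n²)
K(x) = x² - 20*x
W(G) = 2 (W(G) = (2*G)/G = 2)
-214*W(t(5, 3)) + K(-20) = -214*2 - 20*(-20 - 20) = -428 - 20*(-40) = -428 + 800 = 372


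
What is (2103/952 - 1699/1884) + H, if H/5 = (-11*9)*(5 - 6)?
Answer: 222540191/448392 ≈ 496.31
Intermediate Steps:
H = 495 (H = 5*((-11*9)*(5 - 6)) = 5*(-99*(-1)) = 5*99 = 495)
(2103/952 - 1699/1884) + H = (2103/952 - 1699/1884) + 495 = 586151/448392 + 495 = 222540191/448392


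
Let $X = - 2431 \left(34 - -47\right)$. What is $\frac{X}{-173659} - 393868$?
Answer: $- \frac{68398526101}{173659} \approx -3.9387 \cdot 10^{5}$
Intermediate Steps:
$X = -196911$ ($X = - 2431 \left(34 + 47\right) = \left(-2431\right) 81 = -196911$)
$\frac{X}{-173659} - 393868 = - \frac{196911}{-173659} - 393868 = \left(-196911\right) \left(- \frac{1}{173659}\right) - 393868 = \frac{196911}{173659} - 393868 = - \frac{68398526101}{173659}$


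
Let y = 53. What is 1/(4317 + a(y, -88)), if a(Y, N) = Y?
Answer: 1/4370 ≈ 0.00022883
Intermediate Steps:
1/(4317 + a(y, -88)) = 1/(4317 + 53) = 1/4370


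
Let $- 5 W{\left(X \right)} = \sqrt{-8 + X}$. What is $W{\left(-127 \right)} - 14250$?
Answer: $-14250 - \frac{3 i \sqrt{15}}{5} \approx -14250.0 - 2.3238 i$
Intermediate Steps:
$W{\left(X \right)} = - \frac{\sqrt{-8 + X}}{5}$
$W{\left(-127 \right)} - 14250 = - \frac{\sqrt{-8 - 127}}{5} - 14250 = - \frac{\sqrt{-135}}{5} - 14250 = - \frac{3 i \sqrt{15}}{5} - 14250 = -14250 - \frac{3 i \sqrt{15}}{5}$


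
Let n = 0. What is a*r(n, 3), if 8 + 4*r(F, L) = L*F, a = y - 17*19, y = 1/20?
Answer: 6459/10 ≈ 645.90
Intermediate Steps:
y = 1/20 ≈ 0.050000
a = -6459/20 (a = 1/20 - 17*19 = 1/20 - 323 = -6459/20 ≈ -322.95)
r(F, L) = -2 + F*L/4 (r(F, L) = -2 + (L*F)/4 = -2 + (F*L)/4 = -2 + F*L/4)
a*r(n, 3) = -6459*(-2 + (¼)*0*3)/20 = -6459*(-2 + 0)/20 = -6459/20*(-2) = 6459/10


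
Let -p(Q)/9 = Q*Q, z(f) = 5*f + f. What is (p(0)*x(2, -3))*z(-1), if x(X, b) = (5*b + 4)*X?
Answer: 0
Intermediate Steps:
x(X, b) = X*(4 + 5*b) (x(X, b) = (4 + 5*b)*X = X*(4 + 5*b))
z(f) = 6*f
p(Q) = -9*Q² (p(Q) = -9*Q*Q = -9*Q²)
(p(0)*x(2, -3))*z(-1) = ((-9*0²)*(2*(4 + 5*(-3))))*(6*(-1)) = ((-9*0)*(2*(4 - 15)))*(-6) = (0*(2*(-11)))*(-6) = (0*(-22))*(-6) = 0*(-6) = 0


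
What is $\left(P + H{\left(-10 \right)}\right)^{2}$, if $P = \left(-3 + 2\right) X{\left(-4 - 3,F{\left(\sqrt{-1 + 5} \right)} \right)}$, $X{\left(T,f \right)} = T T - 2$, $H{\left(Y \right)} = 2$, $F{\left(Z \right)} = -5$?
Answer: $2025$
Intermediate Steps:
$X{\left(T,f \right)} = -2 + T^{2}$ ($X{\left(T,f \right)} = T^{2} - 2 = -2 + T^{2}$)
$P = -47$ ($P = \left(-3 + 2\right) \left(-2 + \left(-4 - 3\right)^{2}\right) = - (-2 + \left(-7\right)^{2}) = - (-2 + 49) = \left(-1\right) 47 = -47$)
$\left(P + H{\left(-10 \right)}\right)^{2} = \left(-47 + 2\right)^{2} = \left(-45\right)^{2} = 2025$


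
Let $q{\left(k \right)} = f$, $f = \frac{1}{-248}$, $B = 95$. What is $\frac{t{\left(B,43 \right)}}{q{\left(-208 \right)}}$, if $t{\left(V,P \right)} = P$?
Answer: $-10664$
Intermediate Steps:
$f = - \frac{1}{248} \approx -0.0040323$
$q{\left(k \right)} = - \frac{1}{248}$
$\frac{t{\left(B,43 \right)}}{q{\left(-208 \right)}} = \frac{43}{- \frac{1}{248}} = 43 \left(-248\right) = -10664$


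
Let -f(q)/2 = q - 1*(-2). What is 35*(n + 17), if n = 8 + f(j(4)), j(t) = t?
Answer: 455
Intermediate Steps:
f(q) = -4 - 2*q (f(q) = -2*(q - 1*(-2)) = -2*(q + 2) = -2*(2 + q) = -4 - 2*q)
n = -4 (n = 8 + (-4 - 2*4) = 8 + (-4 - 8) = 8 - 12 = -4)
35*(n + 17) = 35*(-4 + 17) = 35*13 = 455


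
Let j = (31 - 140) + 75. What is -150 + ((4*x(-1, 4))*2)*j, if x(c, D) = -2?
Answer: 394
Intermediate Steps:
j = -34 (j = -109 + 75 = -34)
-150 + ((4*x(-1, 4))*2)*j = -150 + ((4*(-2))*2)*(-34) = -150 - 8*2*(-34) = -150 - 16*(-34) = -150 + 544 = 394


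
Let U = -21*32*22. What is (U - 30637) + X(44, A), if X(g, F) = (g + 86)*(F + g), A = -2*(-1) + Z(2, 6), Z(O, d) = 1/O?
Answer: -39376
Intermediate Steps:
U = -14784 (U = -672*22 = -14784)
A = 5/2 (A = -2*(-1) + 1/2 = 2 + ½ = 5/2 ≈ 2.5000)
X(g, F) = (86 + g)*(F + g)
(U - 30637) + X(44, A) = (-14784 - 30637) + (44² + 86*(5/2) + 86*44 + (5/2)*44) = -45421 + (1936 + 215 + 3784 + 110) = -45421 + 6045 = -39376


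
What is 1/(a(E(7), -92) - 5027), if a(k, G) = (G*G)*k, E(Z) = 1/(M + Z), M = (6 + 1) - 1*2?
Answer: -3/12965 ≈ -0.00023139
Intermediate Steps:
M = 5 (M = 7 - 2 = 5)
E(Z) = 1/(5 + Z)
a(k, G) = k*G² (a(k, G) = G²*k = k*G²)
1/(a(E(7), -92) - 5027) = 1/((-92)²/(5 + 7) - 5027) = 1/(8464/12 - 5027) = 1/((1/12)*8464 - 5027) = 1/(2116/3 - 5027) = 1/(-12965/3) = -3/12965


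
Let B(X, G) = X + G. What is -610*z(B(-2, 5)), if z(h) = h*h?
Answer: -5490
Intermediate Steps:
B(X, G) = G + X
z(h) = h**2
-610*z(B(-2, 5)) = -610*(5 - 2)**2 = -610*3**2 = -610*9 = -5490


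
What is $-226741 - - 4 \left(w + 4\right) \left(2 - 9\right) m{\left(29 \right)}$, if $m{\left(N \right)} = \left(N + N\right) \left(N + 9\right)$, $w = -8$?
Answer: $20107$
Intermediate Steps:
$m{\left(N \right)} = 2 N \left(9 + N\right)$
$-226741 - - 4 \left(w + 4\right) \left(2 - 9\right) m{\left(29 \right)} = -226741 - - 4 \left(-8 + 4\right) \left(2 - 9\right) 2 \cdot 29 \left(9 + 29\right) = -226741 - - 4 \left(\left(-4\right) \left(-7\right)\right) 2 \cdot 29 \cdot 38 = -226741 - \left(-4\right) 28 \cdot 2204 = -226741 - \left(-112\right) 2204 = -226741 - -246848 = -226741 + 246848 = 20107$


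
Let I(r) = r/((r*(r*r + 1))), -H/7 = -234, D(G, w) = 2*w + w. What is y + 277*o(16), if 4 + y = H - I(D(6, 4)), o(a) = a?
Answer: 879569/145 ≈ 6066.0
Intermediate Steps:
D(G, w) = 3*w
H = 1638 (H = -7*(-234) = 1638)
I(r) = 1/(1 + r²) (I(r) = r/((r*(r² + 1))) = r/((r*(1 + r²))) = r*(1/(r*(1 + r²))) = 1/(1 + r²))
y = 236929/145 (y = -4 + (1638 - 1/(1 + (3*4)²)) = -4 + (1638 - 1/(1 + 12²)) = -4 + (1638 - 1/(1 + 144)) = -4 + (1638 - 1/145) = -4 + 237509/145 = 236929/145 ≈ 1634.0)
y + 277*o(16) = 236929/145 + 277*16 = 236929/145 + 4432 = 879569/145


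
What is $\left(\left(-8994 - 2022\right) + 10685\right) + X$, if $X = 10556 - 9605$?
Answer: $620$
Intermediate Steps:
$X = 951$
$\left(\left(-8994 - 2022\right) + 10685\right) + X = \left(\left(-8994 - 2022\right) + 10685\right) + 951 = \left(-11016 + 10685\right) + 951 = -331 + 951 = 620$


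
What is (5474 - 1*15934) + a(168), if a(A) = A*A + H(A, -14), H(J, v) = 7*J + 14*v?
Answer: 18744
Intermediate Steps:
a(A) = -196 + A² + 7*A (a(A) = A*A + (7*A + 14*(-14)) = A² + (7*A - 196) = A² + (-196 + 7*A) = -196 + A² + 7*A)
(5474 - 1*15934) + a(168) = (5474 - 1*15934) + (-196 + 168² + 7*168) = (5474 - 15934) + (-196 + 28224 + 1176) = -10460 + 29204 = 18744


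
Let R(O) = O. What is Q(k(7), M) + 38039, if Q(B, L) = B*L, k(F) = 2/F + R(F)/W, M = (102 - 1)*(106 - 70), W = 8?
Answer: 591631/14 ≈ 42259.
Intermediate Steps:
M = 3636 (M = 101*36 = 3636)
k(F) = 2/F + F/8
Q(k(7), M) + 38039 = (2/7 + (⅛)*7)*3636 + 38039 = (2*(⅐) + 7/8)*3636 + 38039 = (2/7 + 7/8)*3636 + 38039 = (65/56)*3636 + 38039 = 59085/14 + 38039 = 591631/14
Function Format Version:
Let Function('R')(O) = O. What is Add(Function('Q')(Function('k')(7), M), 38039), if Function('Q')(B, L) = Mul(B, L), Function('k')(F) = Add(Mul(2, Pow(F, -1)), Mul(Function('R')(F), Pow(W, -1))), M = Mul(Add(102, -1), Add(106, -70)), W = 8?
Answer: Rational(591631, 14) ≈ 42259.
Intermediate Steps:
M = 3636 (M = Mul(101, 36) = 3636)
Function('k')(F) = Add(Mul(2, Pow(F, -1)), Mul(Rational(1, 8), F)) (Function('k')(F) = Add(Mul(2, Pow(F, -1)), Mul(F, Pow(8, -1))) = Add(Mul(2, Pow(F, -1)), Mul(F, Rational(1, 8))) = Add(Mul(2, Pow(F, -1)), Mul(Rational(1, 8), F)))
Add(Function('Q')(Function('k')(7), M), 38039) = Add(Mul(Add(Mul(2, Pow(7, -1)), Mul(Rational(1, 8), 7)), 3636), 38039) = Add(Mul(Add(Mul(2, Rational(1, 7)), Rational(7, 8)), 3636), 38039) = Add(Mul(Add(Rational(2, 7), Rational(7, 8)), 3636), 38039) = Add(Mul(Rational(65, 56), 3636), 38039) = Add(Rational(59085, 14), 38039) = Rational(591631, 14)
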